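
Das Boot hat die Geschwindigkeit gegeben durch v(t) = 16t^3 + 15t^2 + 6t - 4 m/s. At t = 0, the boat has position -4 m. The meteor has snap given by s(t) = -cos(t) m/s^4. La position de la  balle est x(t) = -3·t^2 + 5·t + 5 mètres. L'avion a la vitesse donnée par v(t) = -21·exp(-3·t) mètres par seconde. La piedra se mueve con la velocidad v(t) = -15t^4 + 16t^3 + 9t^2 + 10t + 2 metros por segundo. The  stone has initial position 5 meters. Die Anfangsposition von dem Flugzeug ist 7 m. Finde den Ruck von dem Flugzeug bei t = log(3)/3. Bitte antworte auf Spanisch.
Debemos derivar nuestra ecuación de la velocidad v(t) = -21·exp(-3·t) 2 veces. La derivada de la velocidad da la aceleración: a(t) = 63·exp(-3·t). Derivando la aceleración, obtenemos la sacudida: j(t) = -189·exp(-3·t). Usando j(t) = -189·exp(-3·t) y sustituyendo t = log(3)/3, encontramos j = -63.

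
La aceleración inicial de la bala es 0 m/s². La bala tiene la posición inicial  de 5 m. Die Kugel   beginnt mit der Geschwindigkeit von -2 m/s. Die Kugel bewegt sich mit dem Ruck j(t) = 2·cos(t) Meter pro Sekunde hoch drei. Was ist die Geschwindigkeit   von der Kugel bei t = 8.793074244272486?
Wir müssen unsere Gleichung für den Ruck j(t) = 2·cos(t) 2-mal integrieren. Mit ∫j(t)dt und Anwendung von a(0) = 0, finden wir a(t) = 2·sin(t). Die Stammfunktion von der Beschleunigung ist die Geschwindigkeit. Mit v(0) = -2 erhalten wir v(t) = -2·cos(t). Mit v(t) = -2·cos(t) und Einsetzen von t = 8.793074244272486, finden wir v = 1.61404520088874.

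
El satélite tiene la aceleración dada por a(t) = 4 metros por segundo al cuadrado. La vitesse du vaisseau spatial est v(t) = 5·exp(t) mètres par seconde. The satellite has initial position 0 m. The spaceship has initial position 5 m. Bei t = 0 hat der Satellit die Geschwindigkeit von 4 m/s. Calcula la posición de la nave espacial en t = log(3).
Debemos encontrar la integral de nuestra ecuación de la velocidad v(t) = 5·exp(t) 1 vez. La integral de la velocidad es la posición. Usando x(0) = 5, obtenemos x(t) = 5·exp(t). De la ecuación de la posición x(t) = 5·exp(t), sustituimos t = log(3) para obtener x = 15.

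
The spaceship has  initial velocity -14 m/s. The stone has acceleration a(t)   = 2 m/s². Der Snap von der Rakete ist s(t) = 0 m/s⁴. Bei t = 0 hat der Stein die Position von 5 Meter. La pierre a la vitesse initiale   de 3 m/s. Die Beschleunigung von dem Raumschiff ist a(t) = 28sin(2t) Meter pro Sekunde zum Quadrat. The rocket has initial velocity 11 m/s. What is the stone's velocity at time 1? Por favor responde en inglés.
Starting from acceleration a(t) = 2, we take 1 integral. The integral of acceleration, with v(0) = 3, gives velocity: v(t) = 2·t + 3. Using v(t) = 2·t + 3 and substituting t = 1, we find v = 5.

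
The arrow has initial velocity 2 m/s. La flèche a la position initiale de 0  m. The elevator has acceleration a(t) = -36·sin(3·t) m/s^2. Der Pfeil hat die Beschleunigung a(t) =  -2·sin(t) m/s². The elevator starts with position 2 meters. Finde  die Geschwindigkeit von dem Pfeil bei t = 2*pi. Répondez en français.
Pour résoudre ceci, nous devons prendre 1 primitive de notre équation de l'accélération a(t) = -2·sin(t). En intégrant l'accélération et en utilisant la condition initiale v(0) = 2, nous obtenons v(t) = 2·cos(t). De l'équation de la vitesse v(t) = 2·cos(t), nous substituons t = 2*pi pour obtenir v = 2.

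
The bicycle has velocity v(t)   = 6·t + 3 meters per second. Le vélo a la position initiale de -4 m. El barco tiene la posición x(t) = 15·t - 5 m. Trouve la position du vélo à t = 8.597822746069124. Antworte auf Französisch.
Nous devons intégrer notre équation de la vitesse v(t) = 6·t + 3 1 fois. La primitive de la vitesse, avec x(0) = -4, donne la position: x(t) = 3·t^2 + 3·t - 4. En utilisant x(t) = 3·t^2 + 3·t - 4 et en substituant t = 8.597822746069124, nous trouvons x = 243.561136156678.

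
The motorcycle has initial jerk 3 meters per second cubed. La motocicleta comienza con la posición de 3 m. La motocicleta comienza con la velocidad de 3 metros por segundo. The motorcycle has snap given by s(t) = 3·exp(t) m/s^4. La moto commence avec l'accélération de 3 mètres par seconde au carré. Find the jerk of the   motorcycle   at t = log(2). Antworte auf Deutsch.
Wir müssen das Integral unserer Gleichung für den Snap s(t) = 3·exp(t) 1-mal finden. Die Stammfunktion von dem Snap ist der Ruck. Mit j(0) = 3 erhalten wir j(t) = 3·exp(t). Wir haben den Ruck j(t) = 3·exp(t). Durch Einsetzen von t = log(2): j(log(2)) = 6.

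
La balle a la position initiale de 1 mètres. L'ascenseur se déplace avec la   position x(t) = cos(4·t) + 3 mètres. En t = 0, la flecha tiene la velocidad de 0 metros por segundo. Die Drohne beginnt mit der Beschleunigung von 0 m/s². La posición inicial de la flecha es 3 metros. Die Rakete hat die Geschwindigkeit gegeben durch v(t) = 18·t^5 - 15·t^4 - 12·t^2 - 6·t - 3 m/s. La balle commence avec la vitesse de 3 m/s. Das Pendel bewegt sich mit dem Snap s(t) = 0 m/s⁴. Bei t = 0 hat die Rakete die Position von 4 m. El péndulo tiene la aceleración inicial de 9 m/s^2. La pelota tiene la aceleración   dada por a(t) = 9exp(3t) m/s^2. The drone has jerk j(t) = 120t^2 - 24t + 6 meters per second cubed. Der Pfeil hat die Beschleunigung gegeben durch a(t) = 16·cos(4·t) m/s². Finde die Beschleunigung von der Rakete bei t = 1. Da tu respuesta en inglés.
Starting from velocity v(t) = 18·t^5 - 15·t^4 - 12·t^2 - 6·t - 3, we take 1 derivative. Differentiating velocity, we get acceleration: a(t) = 90·t^4 - 60·t^3 - 24·t - 6. We have acceleration a(t) = 90·t^4 - 60·t^3 - 24·t - 6. Substituting t = 1: a(1) = 0.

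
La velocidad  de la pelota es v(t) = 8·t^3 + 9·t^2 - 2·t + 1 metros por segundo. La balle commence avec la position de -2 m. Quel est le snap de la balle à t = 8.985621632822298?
En partant de la vitesse v(t) = 8·t^3 + 9·t^2 - 2·t + 1, nous prenons 3 dérivées. La dérivée de la vitesse donne l'accélération: a(t) = 24·t^2 + 18·t - 2. La dérivée de l'accélération donne le jerk: j(t) = 48·t + 18. En prenant d/dt de j(t), nous trouvons s(t) = 48. En utilisant s(t) = 48 et en substituant t = 8.985621632822298, nous trouvons s = 48.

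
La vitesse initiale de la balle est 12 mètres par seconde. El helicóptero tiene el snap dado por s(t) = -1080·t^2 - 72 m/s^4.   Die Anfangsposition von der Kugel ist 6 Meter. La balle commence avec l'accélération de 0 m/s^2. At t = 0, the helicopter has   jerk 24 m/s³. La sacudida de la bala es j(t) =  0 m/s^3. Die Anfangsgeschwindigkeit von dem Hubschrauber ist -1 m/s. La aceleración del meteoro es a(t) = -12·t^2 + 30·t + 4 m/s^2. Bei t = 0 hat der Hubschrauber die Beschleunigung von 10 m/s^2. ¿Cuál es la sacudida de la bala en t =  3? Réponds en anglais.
Using j(t) = 0 and substituting t = 3, we find j = 0.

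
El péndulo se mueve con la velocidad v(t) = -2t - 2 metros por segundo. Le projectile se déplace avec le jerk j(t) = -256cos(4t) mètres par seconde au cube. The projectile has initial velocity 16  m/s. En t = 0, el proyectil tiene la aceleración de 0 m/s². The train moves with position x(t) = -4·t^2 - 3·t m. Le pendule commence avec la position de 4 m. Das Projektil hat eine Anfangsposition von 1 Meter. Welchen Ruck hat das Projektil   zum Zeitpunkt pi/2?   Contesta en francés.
Nous avons le jerk j(t) = -256·cos(4·t). En substituant t = pi/2: j(pi/2) = -256.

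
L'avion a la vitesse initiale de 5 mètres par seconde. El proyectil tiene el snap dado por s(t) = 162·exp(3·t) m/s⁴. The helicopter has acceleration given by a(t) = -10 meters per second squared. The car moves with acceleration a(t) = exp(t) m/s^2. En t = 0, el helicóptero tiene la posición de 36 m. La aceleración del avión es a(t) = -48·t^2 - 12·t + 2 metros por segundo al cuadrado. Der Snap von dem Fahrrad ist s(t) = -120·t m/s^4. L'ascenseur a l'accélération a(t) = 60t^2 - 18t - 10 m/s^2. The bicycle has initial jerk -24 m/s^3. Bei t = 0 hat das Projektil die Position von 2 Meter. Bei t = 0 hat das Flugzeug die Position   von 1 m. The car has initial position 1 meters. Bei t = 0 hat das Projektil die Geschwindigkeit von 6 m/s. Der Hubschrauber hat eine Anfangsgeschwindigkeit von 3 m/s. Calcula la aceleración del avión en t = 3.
De la ecuación de la aceleración a(t) = -48·t^2 - 12·t + 2, sustituimos t = 3 para obtener a = -466.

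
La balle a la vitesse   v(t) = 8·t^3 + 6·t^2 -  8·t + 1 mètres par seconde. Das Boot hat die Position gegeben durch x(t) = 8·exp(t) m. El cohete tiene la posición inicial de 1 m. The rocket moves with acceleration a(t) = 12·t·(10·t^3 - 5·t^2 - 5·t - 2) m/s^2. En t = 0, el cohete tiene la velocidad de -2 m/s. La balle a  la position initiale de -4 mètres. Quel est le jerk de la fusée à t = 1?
En partant de l'accélération a(t) = 12·t·(10·t^3 - 5·t^2 - 5·t - 2), nous prenons 1 dérivée. En dérivant l'accélération, nous obtenons le jerk: j(t) = 120·t^3 - 60·t^2 + 12·t·(30·t^2 - 10·t - 5) - 60·t - 24. En utilisant j(t) = 120·t^3 - 60·t^2 + 12·t·(30·t^2 - 10·t - 5) - 60·t - 24 et en substituant t = 1, nous trouvons j = 156.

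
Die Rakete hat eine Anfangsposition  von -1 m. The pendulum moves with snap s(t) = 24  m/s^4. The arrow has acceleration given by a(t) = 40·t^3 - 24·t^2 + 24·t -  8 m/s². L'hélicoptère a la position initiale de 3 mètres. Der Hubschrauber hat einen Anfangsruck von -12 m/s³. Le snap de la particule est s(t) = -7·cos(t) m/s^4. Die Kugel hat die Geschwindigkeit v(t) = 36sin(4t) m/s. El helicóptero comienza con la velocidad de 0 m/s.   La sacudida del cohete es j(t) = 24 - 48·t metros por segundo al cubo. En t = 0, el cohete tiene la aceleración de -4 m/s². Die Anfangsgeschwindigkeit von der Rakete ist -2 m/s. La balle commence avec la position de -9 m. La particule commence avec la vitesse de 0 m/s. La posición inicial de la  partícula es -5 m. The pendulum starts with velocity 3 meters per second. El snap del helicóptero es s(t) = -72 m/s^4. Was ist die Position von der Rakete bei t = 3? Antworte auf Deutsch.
Ausgehend von dem Ruck j(t) = 24 - 48·t, nehmen wir 3 Stammfunktionen. Durch Integration von dem Ruck und Verwendung der Anfangsbedingung a(0) = -4, erhalten wir a(t) = -24·t^2 + 24·t - 4. Das Integral von der Beschleunigung ist die Geschwindigkeit. Mit v(0) = -2 erhalten wir v(t) = -8·t^3 + 12·t^2 - 4·t - 2. Das Integral von der Geschwindigkeit, mit x(0) = -1, ergibt die Position: x(t) = -2·t^4 + 4·t^3 - 2·t^2 - 2·t - 1. Wir haben die Position x(t) = -2·t^4 + 4·t^3 - 2·t^2 - 2·t - 1. Durch Einsetzen von t = 3: x(3) = -79.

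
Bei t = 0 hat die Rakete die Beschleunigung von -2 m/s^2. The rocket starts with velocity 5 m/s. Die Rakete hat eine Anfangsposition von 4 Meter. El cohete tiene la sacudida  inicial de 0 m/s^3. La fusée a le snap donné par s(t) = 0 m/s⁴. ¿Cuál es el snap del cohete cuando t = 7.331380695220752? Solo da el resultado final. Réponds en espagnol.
La respuesta es 0.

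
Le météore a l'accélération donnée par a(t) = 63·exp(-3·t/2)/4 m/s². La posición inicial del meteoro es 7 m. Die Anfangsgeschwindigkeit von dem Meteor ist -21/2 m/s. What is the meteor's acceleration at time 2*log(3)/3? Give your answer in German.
Mit a(t) = 63·exp(-3·t/2)/4 und Einsetzen von t = 2*log(3)/3, finden wir a = 21/4.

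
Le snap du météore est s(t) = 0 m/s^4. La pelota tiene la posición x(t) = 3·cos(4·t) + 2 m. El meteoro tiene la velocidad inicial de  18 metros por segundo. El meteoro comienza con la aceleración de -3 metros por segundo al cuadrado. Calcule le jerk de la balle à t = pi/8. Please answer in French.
En partant de la position x(t) = 3·cos(4·t) + 2, nous prenons 3 dérivées. En prenant d/dt de x(t), nous trouvons v(t) = -12·sin(4·t). La dérivée de la vitesse donne l'accélération: a(t) = -48·cos(4·t). En dérivant l'accélération, nous obtenons le jerk: j(t) = 192·sin(4·t). En utilisant j(t) = 192·sin(4·t) et en substituant t = pi/8, nous trouvons j = 192.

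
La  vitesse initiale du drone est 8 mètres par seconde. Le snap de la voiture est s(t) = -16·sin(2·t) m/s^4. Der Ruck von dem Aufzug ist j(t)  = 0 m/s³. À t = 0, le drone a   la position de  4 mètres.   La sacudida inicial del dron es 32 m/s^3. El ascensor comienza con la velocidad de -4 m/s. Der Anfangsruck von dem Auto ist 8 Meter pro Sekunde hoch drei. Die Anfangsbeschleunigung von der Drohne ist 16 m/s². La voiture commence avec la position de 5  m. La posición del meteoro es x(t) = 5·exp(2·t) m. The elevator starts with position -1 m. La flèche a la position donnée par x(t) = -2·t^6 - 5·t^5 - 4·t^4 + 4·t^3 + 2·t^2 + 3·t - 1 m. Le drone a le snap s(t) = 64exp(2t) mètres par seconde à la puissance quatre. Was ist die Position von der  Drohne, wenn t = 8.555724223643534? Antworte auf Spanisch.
Necesitamos integrar nuestra ecuación del snap s(t) = 64·exp(2·t) 4 veces. La antiderivada del snap es la sacudida. Usando j(0) = 32, obtenemos j(t) = 32·exp(2·t). La antiderivada de la sacudida es la aceleración. Usando a(0) = 16, obtenemos a(t) = 16·exp(2·t). La antiderivada de la aceleración es la velocidad. Usando v(0) = 8, obtenemos v(t) = 8·exp(2·t). Tomando ∫v(t)dt y aplicando x(0) = 4, encontramos x(t) = 4·exp(2·t). Tenemos la posición x(t) = 4·exp(2·t). Sustituyendo t = 8.555724223643534: x(8.555724223643534) = 108010911.069521.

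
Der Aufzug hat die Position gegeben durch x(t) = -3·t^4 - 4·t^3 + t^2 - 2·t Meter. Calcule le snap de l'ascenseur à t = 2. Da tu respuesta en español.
Para resolver esto, necesitamos tomar 4 derivadas de nuestra ecuación de la posición x(t) = -3·t^4 - 4·t^3 + t^2 - 2·t. Tomando d/dt de x(t), encontramos v(t) = -12·t^3 - 12·t^2 + 2·t - 2. Tomando d/dt de v(t), encontramos a(t) = -36·t^2 - 24·t + 2. Derivando la aceleración, obtenemos la sacudida: j(t) = -72·t - 24. Derivando la sacudida, obtenemos el snap: s(t) = -72. De la ecuación del snap s(t) = -72, sustituimos t = 2 para obtener s = -72.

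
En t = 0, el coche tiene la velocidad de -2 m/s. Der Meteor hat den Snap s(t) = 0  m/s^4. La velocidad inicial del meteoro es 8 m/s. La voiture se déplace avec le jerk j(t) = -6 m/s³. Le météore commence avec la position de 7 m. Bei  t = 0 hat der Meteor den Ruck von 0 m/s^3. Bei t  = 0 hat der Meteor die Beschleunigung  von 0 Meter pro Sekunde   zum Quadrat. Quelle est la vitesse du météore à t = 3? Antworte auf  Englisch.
We need to integrate our snap equation s(t) = 0 3 times. Integrating snap and using the initial condition j(0) = 0, we get j(t) = 0. Taking ∫j(t)dt and applying a(0) = 0, we find a(t) = 0. The antiderivative of acceleration, with v(0) = 8, gives velocity: v(t) = 8. From the given velocity equation v(t) = 8, we substitute t = 3 to get v = 8.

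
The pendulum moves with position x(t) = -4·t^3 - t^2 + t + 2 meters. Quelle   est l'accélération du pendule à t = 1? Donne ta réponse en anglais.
Starting from position x(t) = -4·t^3 - t^2 + t + 2, we take 2 derivatives. Differentiating position, we get velocity: v(t) = -12·t^2 - 2·t + 1. The derivative of velocity gives acceleration: a(t) = -24·t - 2. From the given acceleration equation a(t) = -24·t - 2, we substitute t = 1 to get a = -26.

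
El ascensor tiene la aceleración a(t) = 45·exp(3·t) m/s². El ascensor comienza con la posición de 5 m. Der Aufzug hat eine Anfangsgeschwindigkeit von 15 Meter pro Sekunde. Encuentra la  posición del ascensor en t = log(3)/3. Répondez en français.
Pour résoudre ceci, nous devons prendre 2 intégrales de notre équation de l'accélération a(t) = 45·exp(3·t). La primitive de l'accélération, avec v(0) = 15, donne la vitesse: v(t) = 15·exp(3·t). L'intégrale de la vitesse, avec x(0) = 5, donne la position: x(t) = 5·exp(3·t). Nous avons la position x(t) = 5·exp(3·t). En substituant t = log(3)/3: x(log(3)/3) = 15.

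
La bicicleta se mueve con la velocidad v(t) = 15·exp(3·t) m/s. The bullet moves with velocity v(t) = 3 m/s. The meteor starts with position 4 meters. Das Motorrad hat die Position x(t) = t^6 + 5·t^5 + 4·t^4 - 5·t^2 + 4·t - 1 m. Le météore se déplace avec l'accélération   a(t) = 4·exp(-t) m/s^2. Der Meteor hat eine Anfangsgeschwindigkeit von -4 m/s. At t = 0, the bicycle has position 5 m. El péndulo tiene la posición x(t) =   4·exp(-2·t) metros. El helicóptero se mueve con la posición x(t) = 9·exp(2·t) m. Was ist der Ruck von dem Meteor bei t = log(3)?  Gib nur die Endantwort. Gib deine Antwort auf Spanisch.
La sacudida en t = log(3) es j = -4/3.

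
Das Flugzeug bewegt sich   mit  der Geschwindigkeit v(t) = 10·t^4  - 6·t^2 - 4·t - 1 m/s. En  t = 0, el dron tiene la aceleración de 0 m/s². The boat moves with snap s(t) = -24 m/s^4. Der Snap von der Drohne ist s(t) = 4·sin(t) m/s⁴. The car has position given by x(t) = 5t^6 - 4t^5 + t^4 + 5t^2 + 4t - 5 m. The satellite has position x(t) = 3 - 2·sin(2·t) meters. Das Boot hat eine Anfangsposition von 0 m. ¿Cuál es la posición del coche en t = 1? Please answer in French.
Nous avons la position x(t) = 5·t^6 - 4·t^5 + t^4 + 5·t^2 + 4·t - 5. En substituant t = 1: x(1) = 6.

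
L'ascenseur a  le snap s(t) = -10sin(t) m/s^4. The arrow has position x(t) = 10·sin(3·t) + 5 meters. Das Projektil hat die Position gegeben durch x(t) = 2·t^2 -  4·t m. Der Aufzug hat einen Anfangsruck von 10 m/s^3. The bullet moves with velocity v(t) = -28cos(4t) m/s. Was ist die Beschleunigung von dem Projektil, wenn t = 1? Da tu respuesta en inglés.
We must differentiate our position equation x(t) = 2·t^2 - 4·t 2 times. Differentiating position, we get velocity: v(t) = 4·t - 4. Differentiating velocity, we get acceleration: a(t) = 4. From the given acceleration equation a(t) = 4, we substitute t = 1 to get a = 4.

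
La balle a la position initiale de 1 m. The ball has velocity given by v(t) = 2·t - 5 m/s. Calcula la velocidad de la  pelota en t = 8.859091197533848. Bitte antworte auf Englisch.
Using v(t) = 2·t - 5 and substituting t = 8.859091197533848, we find v = 12.7181823950677.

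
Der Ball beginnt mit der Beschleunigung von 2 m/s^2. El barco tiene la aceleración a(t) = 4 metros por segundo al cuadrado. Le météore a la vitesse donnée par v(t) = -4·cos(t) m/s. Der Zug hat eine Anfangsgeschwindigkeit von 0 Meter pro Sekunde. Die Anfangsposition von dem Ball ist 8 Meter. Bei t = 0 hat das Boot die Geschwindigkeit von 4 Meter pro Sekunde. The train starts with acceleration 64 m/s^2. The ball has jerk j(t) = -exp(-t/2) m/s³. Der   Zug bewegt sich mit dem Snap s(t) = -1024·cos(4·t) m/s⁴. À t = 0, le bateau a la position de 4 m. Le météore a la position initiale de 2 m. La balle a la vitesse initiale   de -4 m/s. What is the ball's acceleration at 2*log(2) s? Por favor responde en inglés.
Starting from jerk j(t) = -exp(-t/2), we take 1 integral. Taking ∫j(t)dt and applying a(0) = 2, we find a(t) = 2·exp(-t/2). Using a(t) = 2·exp(-t/2) and substituting t = 2*log(2), we find a = 1.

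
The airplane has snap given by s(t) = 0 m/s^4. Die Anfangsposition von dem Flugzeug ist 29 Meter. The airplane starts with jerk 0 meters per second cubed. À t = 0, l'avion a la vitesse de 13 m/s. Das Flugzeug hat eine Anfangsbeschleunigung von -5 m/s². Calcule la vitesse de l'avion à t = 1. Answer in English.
We need to integrate our snap equation s(t) = 0 3 times. Integrating snap and using the initial condition j(0) = 0, we get j(t) = 0. Finding the antiderivative of j(t) and using a(0) = -5: a(t) = -5. The antiderivative of acceleration is velocity. Using v(0) = 13, we get v(t) = 13 - 5·t. Using v(t) = 13 - 5·t and substituting t = 1, we find v = 8.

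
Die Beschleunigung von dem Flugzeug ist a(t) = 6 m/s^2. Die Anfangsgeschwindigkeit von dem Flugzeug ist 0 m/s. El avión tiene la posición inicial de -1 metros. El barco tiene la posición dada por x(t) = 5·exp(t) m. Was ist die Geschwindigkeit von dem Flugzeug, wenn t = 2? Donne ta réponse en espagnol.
Partiendo de la aceleración a(t) = 6, tomamos 1 integral. Integrando la aceleración y usando la condición inicial v(0) = 0, obtenemos v(t) = 6·t. Usando v(t) = 6·t y sustituyendo t = 2, encontramos v = 12.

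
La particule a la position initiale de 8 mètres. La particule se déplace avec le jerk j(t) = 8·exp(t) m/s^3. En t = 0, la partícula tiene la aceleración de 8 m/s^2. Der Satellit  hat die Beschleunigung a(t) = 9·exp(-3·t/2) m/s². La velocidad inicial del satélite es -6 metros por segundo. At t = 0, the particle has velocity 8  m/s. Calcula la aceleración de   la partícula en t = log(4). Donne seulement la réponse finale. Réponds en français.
La réponse est 32.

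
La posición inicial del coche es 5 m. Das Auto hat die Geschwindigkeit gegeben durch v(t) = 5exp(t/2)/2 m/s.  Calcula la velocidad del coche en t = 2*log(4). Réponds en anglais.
From the given velocity equation v(t) = 5·exp(t/2)/2, we substitute t = 2*log(4) to get v = 10.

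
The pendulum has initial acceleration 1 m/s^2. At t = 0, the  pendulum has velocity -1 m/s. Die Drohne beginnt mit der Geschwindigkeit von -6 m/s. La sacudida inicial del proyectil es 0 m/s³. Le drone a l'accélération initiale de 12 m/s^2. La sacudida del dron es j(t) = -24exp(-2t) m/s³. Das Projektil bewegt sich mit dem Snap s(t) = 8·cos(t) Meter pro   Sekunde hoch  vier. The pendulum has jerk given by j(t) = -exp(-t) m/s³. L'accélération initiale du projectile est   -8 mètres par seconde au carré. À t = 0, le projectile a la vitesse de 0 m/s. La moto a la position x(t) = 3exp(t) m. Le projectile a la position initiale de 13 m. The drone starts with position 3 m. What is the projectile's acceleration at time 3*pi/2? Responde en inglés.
To find the answer, we compute 2 integrals of s(t) = 8·cos(t). Integrating snap and using the initial condition j(0) = 0, we get j(t) = 8·sin(t). Taking ∫j(t)dt and applying a(0) = -8, we find a(t) = -8·cos(t). Using a(t) = -8·cos(t) and substituting t = 3*pi/2, we find a = 0.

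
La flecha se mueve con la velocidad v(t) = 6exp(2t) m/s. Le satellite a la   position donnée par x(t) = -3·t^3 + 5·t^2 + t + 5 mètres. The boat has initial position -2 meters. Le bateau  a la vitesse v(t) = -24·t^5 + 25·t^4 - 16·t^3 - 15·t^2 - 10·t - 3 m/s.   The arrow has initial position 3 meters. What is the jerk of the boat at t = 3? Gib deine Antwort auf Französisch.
Pour résoudre ceci, nous devons prendre 2 dérivées de notre équation de la vitesse v(t) = -24·t^5 + 25·t^4 - 16·t^3 - 15·t^2 - 10·t - 3. En prenant d/dt de v(t), nous trouvons a(t) = -120·t^4 + 100·t^3 - 48·t^2 - 30·t - 10. En dérivant l'accélération, nous obtenons le jerk: j(t) = -480·t^3 + 300·t^2 - 96·t - 30. De l'équation du jerk j(t) = -480·t^3 + 300·t^2 - 96·t - 30, nous substituons t = 3 pour obtenir j = -10578.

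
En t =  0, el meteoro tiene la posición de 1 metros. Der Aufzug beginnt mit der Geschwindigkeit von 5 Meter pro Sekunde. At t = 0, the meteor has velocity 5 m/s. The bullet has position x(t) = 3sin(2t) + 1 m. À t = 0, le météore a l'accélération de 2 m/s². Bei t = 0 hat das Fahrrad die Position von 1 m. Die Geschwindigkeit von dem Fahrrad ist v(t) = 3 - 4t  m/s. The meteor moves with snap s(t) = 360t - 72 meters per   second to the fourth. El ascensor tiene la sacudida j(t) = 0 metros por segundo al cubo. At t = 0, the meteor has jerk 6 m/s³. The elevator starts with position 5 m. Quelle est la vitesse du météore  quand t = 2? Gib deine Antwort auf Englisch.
We must find the integral of our snap equation s(t) = 360·t - 72 3 times. The integral of snap is jerk. Using j(0) = 6, we get j(t) = 180·t^2 - 72·t + 6. The antiderivative of jerk is acceleration. Using a(0) = 2, we get a(t) = 60·t^3 - 36·t^2 + 6·t + 2. Taking ∫a(t)dt and applying v(0) = 5, we find v(t) = 15·t^4 - 12·t^3 + 3·t^2 + 2·t + 5. From the given velocity equation v(t) = 15·t^4 - 12·t^3 + 3·t^2 + 2·t + 5, we substitute t = 2 to get v = 165.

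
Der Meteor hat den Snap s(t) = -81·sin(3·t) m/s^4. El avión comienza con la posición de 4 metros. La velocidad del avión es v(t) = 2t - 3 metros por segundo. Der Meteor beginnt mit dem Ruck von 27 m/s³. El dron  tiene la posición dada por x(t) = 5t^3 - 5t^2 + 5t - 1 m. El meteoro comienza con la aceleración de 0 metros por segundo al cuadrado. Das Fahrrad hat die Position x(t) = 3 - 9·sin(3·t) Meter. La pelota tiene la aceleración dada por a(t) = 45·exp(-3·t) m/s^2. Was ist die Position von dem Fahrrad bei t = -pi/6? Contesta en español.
Usando x(t) = 3 - 9·sin(3·t) y sustituyendo t = -pi/6, encontramos x = 12.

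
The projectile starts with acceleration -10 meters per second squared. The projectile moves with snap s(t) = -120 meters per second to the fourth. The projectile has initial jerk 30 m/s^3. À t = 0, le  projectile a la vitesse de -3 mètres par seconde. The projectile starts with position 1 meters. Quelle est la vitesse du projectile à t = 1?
Nous devons intégrer notre équation du snap s(t) = -120 3 fois. En prenant ∫s(t)dt et en appliquant j(0) = 30, nous trouvons j(t) = 30 - 120·t. L'intégrale du jerk est l'accélération. En utilisant a(0) = -10, nous obtenons a(t) = -60·t^2 + 30·t - 10. En prenant ∫a(t)dt et en appliquant v(0) = -3, nous trouvons v(t) = -20·t^3 + 15·t^2 - 10·t - 3. En utilisant v(t) = -20·t^3 + 15·t^2 - 10·t - 3 et en substituant t = 1, nous trouvons v = -18.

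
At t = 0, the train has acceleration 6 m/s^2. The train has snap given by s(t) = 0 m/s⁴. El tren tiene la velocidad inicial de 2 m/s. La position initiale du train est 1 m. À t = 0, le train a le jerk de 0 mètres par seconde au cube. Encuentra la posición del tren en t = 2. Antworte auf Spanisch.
Necesitamos integrar nuestra ecuación del snap s(t) = 0 4 veces. Integrando el snap y usando la condición inicial j(0) = 0, obtenemos j(t) = 0. La antiderivada de la sacudida, con a(0) = 6, da la aceleración: a(t) = 6. La integral de la aceleración es la velocidad. Usando v(0) = 2, obtenemos v(t) = 6·t + 2. Integrando la velocidad y usando la condición inicial x(0) = 1, obtenemos x(t) = 3·t^2 + 2·t + 1. Tenemos la posición x(t) = 3·t^2 + 2·t + 1. Sustituyendo t = 2: x(2) = 17.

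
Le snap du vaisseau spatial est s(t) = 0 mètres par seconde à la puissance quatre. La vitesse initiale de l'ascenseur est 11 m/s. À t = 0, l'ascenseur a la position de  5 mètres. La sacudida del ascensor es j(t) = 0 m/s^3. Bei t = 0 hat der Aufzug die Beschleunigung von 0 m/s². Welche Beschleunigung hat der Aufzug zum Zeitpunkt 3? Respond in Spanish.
Debemos encontrar la antiderivada de nuestra ecuación de la sacudida j(t) = 0 1 vez. Integrando la sacudida y usando la condición inicial a(0) = 0, obtenemos a(t) = 0. Usando a(t) = 0 y sustituyendo t = 3, encontramos a = 0.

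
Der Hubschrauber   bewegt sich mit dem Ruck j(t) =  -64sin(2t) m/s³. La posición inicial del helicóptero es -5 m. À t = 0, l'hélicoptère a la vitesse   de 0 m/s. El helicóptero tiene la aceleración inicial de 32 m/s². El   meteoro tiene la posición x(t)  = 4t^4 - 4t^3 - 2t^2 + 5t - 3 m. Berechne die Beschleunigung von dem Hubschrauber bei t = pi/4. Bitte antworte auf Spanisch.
Necesitamos integrar nuestra ecuación de la sacudida j(t) = -64·sin(2·t) 1 vez. Integrando la sacudida y usando la condición inicial a(0) = 32, obtenemos a(t) = 32·cos(2·t). Tenemos la aceleración a(t) = 32·cos(2·t). Sustituyendo t = pi/4: a(pi/4) = 0.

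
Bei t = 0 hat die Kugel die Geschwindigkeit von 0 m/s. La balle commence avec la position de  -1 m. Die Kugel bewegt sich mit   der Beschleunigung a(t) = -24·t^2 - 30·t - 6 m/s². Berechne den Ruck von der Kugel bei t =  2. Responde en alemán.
Wir müssen unsere Gleichung für die Beschleunigung a(t) = -24·t^2 - 30·t - 6 1-mal ableiten. Die Ableitung von der Beschleunigung ergibt den Ruck: j(t) = -48·t - 30. Aus der Gleichung für den Ruck j(t) = -48·t - 30, setzen wir t = 2 ein und erhalten j = -126.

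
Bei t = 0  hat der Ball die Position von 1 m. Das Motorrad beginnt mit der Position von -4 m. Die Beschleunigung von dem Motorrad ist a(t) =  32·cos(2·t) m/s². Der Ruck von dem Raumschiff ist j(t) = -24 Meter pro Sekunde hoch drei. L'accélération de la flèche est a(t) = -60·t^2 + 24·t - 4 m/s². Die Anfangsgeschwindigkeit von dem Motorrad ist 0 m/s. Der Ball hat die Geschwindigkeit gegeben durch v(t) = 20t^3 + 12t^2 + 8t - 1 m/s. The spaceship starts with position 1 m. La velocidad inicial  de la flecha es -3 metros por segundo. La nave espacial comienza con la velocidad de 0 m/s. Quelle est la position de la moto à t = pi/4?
Pour résoudre ceci, nous devons prendre 2 primitives de notre équation de l'accélération a(t) = 32·cos(2·t). La primitive de l'accélération est la vitesse. En utilisant v(0) = 0, nous obtenons v(t) = 16·sin(2·t). En intégrant la vitesse et en utilisant la condition initiale x(0) = -4, nous obtenons x(t) = 4 - 8·cos(2·t). Nous avons la position x(t) = 4 - 8·cos(2·t). En substituant t = pi/4: x(pi/4) = 4.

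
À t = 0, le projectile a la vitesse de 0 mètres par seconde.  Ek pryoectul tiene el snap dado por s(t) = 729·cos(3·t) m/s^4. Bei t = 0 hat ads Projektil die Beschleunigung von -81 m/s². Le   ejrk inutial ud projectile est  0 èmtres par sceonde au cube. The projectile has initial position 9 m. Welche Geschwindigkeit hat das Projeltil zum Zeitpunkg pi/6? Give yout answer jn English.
We must find the integral of our snap equation s(t) = 729·cos(3·t) 3 times. Integrating snap and using the initial condition j(0) = 0, we get j(t) = 243·sin(3·t). The integral of jerk, with a(0) = -81, gives acceleration: a(t) = -81·cos(3·t). Integrating acceleration and using the initial condition v(0) = 0, we get v(t) = -27·sin(3·t). We have velocity v(t) = -27·sin(3·t). Substituting t = pi/6: v(pi/6) = -27.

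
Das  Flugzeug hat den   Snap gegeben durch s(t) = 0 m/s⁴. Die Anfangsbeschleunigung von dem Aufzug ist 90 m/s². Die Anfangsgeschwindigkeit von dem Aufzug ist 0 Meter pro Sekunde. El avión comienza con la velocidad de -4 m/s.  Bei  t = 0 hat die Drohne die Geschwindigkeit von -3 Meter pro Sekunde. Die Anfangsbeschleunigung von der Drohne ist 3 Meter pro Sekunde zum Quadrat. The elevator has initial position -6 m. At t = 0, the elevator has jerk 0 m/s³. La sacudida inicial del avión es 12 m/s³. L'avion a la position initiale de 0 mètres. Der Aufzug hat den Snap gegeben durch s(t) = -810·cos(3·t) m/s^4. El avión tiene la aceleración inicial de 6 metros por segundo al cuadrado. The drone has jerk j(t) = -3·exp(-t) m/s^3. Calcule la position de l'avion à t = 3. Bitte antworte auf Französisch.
Nous devons trouver l'intégrale de notre équation du snap s(t) = 0 4 fois. En intégrant le snap et en utilisant la condition initiale j(0) = 12, nous obtenons j(t) = 12. En intégrant le jerk et en utilisant la condition initiale a(0) = 6, nous obtenons a(t) = 12·t + 6. En intégrant l'accélération et en utilisant la condition initiale v(0) = -4, nous obtenons v(t) = 6·t^2 + 6·t - 4. En prenant ∫v(t)dt et en appliquant x(0) = 0, nous trouvons x(t) = 2·t^3 + 3·t^2 - 4·t. De l'équation de la position x(t) = 2·t^3 + 3·t^2 - 4·t, nous substituons t = 3 pour obtenir x = 69.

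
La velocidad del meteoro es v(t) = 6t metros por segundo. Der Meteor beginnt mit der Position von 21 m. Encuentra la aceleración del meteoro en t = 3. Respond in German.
Wir müssen unsere Gleichung für die Geschwindigkeit v(t) = 6·t 1-mal ableiten. Die Ableitung von der Geschwindigkeit ergibt die Beschleunigung: a(t) = 6. Mit a(t) = 6 und Einsetzen von t = 3, finden wir a = 6.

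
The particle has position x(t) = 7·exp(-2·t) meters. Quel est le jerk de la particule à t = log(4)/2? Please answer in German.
Ausgehend von der Position x(t) = 7·exp(-2·t), nehmen wir 3 Ableitungen. Mit d/dt von x(t) finden wir v(t) = -14·exp(-2·t). Durch Ableiten von der Geschwindigkeit erhalten wir die Beschleunigung: a(t) = 28·exp(-2·t). Die Ableitung von der Beschleunigung ergibt den Ruck: j(t) = -56·exp(-2·t). Wir haben den Ruck j(t) = -56·exp(-2·t). Durch Einsetzen von t = log(4)/2: j(log(4)/2) = -14.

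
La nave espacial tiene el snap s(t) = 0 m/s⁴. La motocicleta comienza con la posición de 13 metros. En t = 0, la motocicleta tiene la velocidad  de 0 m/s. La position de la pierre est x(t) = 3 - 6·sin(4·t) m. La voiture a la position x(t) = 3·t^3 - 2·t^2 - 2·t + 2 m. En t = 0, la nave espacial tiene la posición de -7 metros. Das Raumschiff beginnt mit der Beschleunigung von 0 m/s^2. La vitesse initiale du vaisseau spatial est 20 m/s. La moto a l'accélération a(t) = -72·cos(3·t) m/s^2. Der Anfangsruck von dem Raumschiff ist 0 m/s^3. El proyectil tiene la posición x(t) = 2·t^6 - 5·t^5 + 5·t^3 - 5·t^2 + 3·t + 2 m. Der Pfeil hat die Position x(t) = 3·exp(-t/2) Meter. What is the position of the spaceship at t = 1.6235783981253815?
To solve this, we need to take 4 antiderivatives of our snap equation s(t) = 0. The integral of snap is jerk. Using j(0) = 0, we get j(t) = 0. Integrating jerk and using the initial condition a(0) = 0, we get a(t) = 0. Taking ∫a(t)dt and applying v(0) = 20, we find v(t) = 20. Integrating velocity and using the initial condition x(0) = -7, we get x(t) = 20·t - 7. From the given position equation x(t) = 20·t - 7, we substitute t = 1.6235783981253815 to get x = 25.4715679625076.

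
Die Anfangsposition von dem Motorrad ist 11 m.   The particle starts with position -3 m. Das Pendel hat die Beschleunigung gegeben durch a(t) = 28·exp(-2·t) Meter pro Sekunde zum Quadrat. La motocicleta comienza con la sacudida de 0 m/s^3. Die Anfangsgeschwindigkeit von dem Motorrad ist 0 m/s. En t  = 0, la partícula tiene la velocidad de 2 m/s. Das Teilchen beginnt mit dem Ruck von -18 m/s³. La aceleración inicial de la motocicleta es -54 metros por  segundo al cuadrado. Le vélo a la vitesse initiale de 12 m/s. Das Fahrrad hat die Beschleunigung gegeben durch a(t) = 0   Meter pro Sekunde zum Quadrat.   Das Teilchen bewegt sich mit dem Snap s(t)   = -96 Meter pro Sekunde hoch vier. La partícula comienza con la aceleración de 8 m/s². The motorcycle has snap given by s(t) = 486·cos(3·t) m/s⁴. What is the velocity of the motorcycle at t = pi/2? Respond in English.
Starting from snap s(t) = 486·cos(3·t), we take 3 integrals. The antiderivative of snap is jerk. Using j(0) = 0, we get j(t) = 162·sin(3·t). The antiderivative of jerk is acceleration. Using a(0) = -54, we get a(t) = -54·cos(3·t). The antiderivative of acceleration, with v(0) = 0, gives velocity: v(t) = -18·sin(3·t). Using v(t) = -18·sin(3·t) and substituting t = pi/2, we find v = 18.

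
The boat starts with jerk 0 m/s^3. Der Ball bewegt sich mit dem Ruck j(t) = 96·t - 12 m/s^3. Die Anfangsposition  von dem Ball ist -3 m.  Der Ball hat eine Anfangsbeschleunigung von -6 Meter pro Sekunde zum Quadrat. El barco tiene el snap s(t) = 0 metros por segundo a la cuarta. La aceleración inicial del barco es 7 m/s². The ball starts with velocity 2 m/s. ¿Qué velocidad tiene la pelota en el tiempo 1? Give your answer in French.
En partant du jerk j(t) = 96·t - 12, nous prenons 2 intégrales. La primitive du jerk est l'accélération. En utilisant a(0) = -6, nous obtenons a(t) = 48·t^2 - 12·t - 6. L'intégrale de l'accélération est la vitesse. En utilisant v(0) = 2, nous obtenons v(t) = 16·t^3 - 6·t^2 - 6·t + 2. De l'équation de la vitesse v(t) = 16·t^3 - 6·t^2 - 6·t + 2, nous substituons t = 1 pour obtenir v = 6.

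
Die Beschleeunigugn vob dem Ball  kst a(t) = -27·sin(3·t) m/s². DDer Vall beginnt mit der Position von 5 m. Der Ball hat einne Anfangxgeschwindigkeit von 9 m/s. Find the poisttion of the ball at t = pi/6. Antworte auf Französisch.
Nous devons intégrer notre équation de l'accélération a(t) = -27·sin(3·t) 2 fois. L'intégrale de l'accélération est la vitesse. En utilisant v(0) = 9, nous obtenons v(t) = 9·cos(3·t). En intégrant la vitesse et en utilisant la condition initiale x(0) = 5, nous obtenons x(t) = 3·sin(3·t) + 5. De l'équation de la position x(t) = 3·sin(3·t) + 5, nous substituons t = pi/6 pour obtenir x = 8.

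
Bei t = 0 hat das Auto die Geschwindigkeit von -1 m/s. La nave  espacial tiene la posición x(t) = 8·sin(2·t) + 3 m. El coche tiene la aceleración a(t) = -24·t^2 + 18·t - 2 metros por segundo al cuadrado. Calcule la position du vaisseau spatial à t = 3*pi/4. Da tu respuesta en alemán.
Mit x(t) = 8·sin(2·t) + 3 und Einsetzen von t = 3*pi/4, finden wir x = -5.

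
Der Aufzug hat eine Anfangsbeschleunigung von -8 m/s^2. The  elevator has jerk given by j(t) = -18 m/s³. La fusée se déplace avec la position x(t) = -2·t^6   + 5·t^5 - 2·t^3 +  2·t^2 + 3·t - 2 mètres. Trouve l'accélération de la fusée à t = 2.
Nous devons dériver notre équation de la position x(t) = -2·t^6 + 5·t^5 - 2·t^3 + 2·t^2 + 3·t - 2 2 fois. En prenant d/dt de x(t), nous trouvons v(t) = -12·t^5 + 25·t^4 - 6·t^2 + 4·t + 3. En dérivant la vitesse, nous obtenons l'accélération: a(t) = -60·t^4 + 100·t^3 - 12·t + 4. De l'équation de l'accélération a(t) = -60·t^4 + 100·t^3 - 12·t + 4, nous substituons t = 2 pour obtenir a = -180.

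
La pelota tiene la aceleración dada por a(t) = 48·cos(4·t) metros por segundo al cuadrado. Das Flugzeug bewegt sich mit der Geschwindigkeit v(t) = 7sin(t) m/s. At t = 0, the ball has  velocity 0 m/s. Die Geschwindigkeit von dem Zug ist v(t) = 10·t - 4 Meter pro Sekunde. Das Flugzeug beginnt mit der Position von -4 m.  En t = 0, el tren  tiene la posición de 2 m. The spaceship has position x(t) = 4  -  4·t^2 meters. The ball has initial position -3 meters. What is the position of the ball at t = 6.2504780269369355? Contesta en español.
Debemos encontrar la integral de nuestra ecuación de la aceleración a(t) = 48·cos(4·t) 2 veces. La antiderivada de la aceleración es la velocidad. Usando v(0) = 0, obtenemos v(t) = 12·sin(4·t). La integral de la velocidad, con x(0) = -3, da la posición: x(t) = -3·cos(4·t). De la ecuación de la posición x(t) = -3·cos(4·t), sustituimos t = 6.2504780269369355 para obtener x = -2.97436221156159.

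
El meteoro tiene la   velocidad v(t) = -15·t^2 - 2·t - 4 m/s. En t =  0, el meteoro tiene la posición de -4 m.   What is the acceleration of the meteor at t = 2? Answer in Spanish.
Debemos derivar nuestra ecuación de la velocidad v(t) = -15·t^2 - 2·t - 4 1 vez. La derivada de la velocidad da la aceleración: a(t) = -30·t - 2. De la ecuación de la aceleración a(t) = -30·t - 2, sustituimos t = 2 para obtener a = -62.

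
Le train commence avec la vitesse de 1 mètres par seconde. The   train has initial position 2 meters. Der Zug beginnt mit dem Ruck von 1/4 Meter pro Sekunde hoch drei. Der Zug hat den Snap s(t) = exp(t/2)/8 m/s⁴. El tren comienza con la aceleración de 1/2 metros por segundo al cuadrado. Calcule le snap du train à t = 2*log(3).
En utilisant s(t) = exp(t/2)/8 et en substituant t = 2*log(3), nous trouvons s = 3/8.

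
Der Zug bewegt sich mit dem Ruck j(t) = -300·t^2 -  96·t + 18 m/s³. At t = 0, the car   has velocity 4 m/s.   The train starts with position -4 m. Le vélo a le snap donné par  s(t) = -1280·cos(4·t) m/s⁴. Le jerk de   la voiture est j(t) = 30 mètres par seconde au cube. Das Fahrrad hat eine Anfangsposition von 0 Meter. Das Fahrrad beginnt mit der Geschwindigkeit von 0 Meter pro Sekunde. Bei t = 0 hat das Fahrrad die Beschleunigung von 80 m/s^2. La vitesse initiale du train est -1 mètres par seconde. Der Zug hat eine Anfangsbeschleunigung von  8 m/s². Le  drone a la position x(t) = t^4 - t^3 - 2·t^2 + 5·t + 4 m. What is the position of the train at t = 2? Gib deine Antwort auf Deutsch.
Wir müssen die Stammfunktion unserer Gleichung für den Ruck j(t) = -300·t^2 - 96·t + 18 3-mal finden. Mit ∫j(t)dt und Anwendung von a(0) = 8, finden wir a(t) = -100·t^3 - 48·t^2 + 18·t + 8. Mit ∫a(t)dt und Anwendung von v(0) = -1, finden wir v(t) = -25·t^4 - 16·t^3 + 9·t^2 + 8·t - 1. Die Stammfunktion von der Geschwindigkeit ist die Position. Mit x(0) = -4 erhalten wir x(t) = -5·t^5 - 4·t^4 + 3·t^3 + 4·t^2 - t - 4. Aus der Gleichung für die Position x(t) = -5·t^5 - 4·t^4 + 3·t^3 + 4·t^2 - t - 4, setzen wir t = 2 ein und erhalten x = -190.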